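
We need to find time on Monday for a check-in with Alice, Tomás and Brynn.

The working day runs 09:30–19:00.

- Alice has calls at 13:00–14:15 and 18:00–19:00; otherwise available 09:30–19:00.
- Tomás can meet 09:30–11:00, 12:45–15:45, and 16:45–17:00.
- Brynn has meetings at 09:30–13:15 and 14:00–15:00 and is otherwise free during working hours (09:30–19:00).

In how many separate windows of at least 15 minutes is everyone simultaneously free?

Alice free within 09:30–19:00: 09:30–13:00, 14:15–18:00.
Brynn free within 09:30–19:00: 13:15–14:00, 15:00–19:00.
Alice ∩ Tomás: 09:30–11:00, 12:45–13:00, 14:15–15:45, 16:45–17:00.
Alice ∩ Tomás ∩ Brynn: 15:00–15:45, 16:45–17:00.
Windows ≥ 15 min: 15:00–15:45, 16:45–17:00.
That's 2 windows.

2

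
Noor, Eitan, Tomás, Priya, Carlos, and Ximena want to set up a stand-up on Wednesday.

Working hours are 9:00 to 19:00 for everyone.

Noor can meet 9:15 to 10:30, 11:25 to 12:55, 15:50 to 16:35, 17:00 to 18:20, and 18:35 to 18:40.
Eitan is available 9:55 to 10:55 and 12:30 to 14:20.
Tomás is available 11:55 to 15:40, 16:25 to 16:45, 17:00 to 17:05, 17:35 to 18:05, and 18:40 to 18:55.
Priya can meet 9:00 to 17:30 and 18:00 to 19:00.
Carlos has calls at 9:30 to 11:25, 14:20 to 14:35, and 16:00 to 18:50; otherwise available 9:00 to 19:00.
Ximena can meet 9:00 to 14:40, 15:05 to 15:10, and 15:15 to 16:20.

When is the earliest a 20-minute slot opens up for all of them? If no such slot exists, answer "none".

12:30

Carlos free within 09:00–19:00: 09:00–09:30, 11:25–14:20, 14:35–16:00, 18:50–19:00.
Noor ∩ Eitan: 09:55–10:30, 12:30–12:55.
Noor ∩ Eitan ∩ Tomás: 12:30–12:55.
Noor ∩ Eitan ∩ Tomás ∩ Priya: 12:30–12:55.
Noor ∩ Eitan ∩ Tomás ∩ Priya ∩ Carlos: 12:30–12:55.
Noor ∩ Eitan ∩ Tomás ∩ Priya ∩ Carlos ∩ Ximena: 12:30–12:55.
Windows ≥ 20 min: 12:30–12:55.
Earliest such window starts at 12:30.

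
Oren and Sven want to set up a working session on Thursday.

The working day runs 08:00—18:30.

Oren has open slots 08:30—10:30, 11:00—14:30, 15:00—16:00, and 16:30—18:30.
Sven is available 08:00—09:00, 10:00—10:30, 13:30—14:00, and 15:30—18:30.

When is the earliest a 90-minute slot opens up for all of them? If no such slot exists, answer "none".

16:30

Oren ∩ Sven: 08:30–09:00, 10:00–10:30, 13:30–14:00, 15:30–16:00, 16:30–18:30.
Windows ≥ 90 min: 16:30–18:30.
Earliest such window starts at 16:30.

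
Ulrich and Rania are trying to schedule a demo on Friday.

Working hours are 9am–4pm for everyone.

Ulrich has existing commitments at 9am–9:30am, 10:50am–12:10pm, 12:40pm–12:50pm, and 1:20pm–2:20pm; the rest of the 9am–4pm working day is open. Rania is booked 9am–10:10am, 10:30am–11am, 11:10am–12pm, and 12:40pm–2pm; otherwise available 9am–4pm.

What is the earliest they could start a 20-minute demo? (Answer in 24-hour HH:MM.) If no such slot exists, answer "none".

Ulrich free within 09:00–16:00: 09:30–10:50, 12:10–12:40, 12:50–13:20, 14:20–16:00.
Rania free within 09:00–16:00: 10:10–10:30, 11:00–11:10, 12:00–12:40, 14:00–16:00.
Ulrich ∩ Rania: 10:10–10:30, 12:10–12:40, 14:20–16:00.
Windows ≥ 20 min: 10:10–10:30, 12:10–12:40, 14:20–16:00.
Earliest such window starts at 10:10.

10:10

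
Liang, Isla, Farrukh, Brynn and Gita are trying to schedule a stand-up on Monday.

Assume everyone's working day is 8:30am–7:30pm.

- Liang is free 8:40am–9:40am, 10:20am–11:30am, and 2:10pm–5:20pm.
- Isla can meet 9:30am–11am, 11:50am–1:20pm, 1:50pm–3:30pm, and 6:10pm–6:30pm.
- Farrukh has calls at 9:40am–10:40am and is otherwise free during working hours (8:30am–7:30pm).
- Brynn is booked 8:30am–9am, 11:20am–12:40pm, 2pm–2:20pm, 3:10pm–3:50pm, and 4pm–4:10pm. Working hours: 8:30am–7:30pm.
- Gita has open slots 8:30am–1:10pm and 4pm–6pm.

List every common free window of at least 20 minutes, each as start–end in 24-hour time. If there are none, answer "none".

Farrukh free within 08:30–19:30: 08:30–09:40, 10:40–19:30.
Brynn free within 08:30–19:30: 09:00–11:20, 12:40–14:00, 14:20–15:10, 15:50–16:00, 16:10–19:30.
Liang ∩ Isla: 09:30–09:40, 10:20–11:00, 14:10–15:30.
Liang ∩ Isla ∩ Farrukh: 09:30–09:40, 10:40–11:00, 14:10–15:30.
Liang ∩ Isla ∩ Farrukh ∩ Brynn: 09:30–09:40, 10:40–11:00, 14:20–15:10.
Liang ∩ Isla ∩ Farrukh ∩ Brynn ∩ Gita: 09:30–09:40, 10:40–11:00.
Windows ≥ 20 min: 10:40–11:00.

10:40–11:00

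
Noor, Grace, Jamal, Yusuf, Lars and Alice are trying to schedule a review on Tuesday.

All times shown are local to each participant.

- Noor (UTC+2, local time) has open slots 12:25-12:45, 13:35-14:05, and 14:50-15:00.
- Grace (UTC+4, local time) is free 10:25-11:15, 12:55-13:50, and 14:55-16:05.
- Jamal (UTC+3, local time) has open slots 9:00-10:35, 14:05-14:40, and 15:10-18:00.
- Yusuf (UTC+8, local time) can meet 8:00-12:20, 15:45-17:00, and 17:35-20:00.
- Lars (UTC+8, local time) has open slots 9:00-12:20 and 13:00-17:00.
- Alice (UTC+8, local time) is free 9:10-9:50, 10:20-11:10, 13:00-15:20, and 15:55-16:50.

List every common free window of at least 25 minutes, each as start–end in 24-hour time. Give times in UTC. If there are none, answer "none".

Noor → UTC: 10:25–10:45, 11:35–12:05, 12:50–13:00.
Grace → UTC: 06:25–07:15, 08:55–09:50, 10:55–12:05.
Jamal → UTC: 06:00–07:35, 11:05–11:40, 12:10–15:00.
Yusuf → UTC: 00:00–04:20, 07:45–09:00, 09:35–12:00.
Lars → UTC: 01:00–04:20, 05:00–09:00.
Alice → UTC: 01:10–01:50, 02:20–03:10, 05:00–07:20, 07:55–08:50.
Noor ∩ Grace: 11:35–12:05.
Noor ∩ Grace ∩ Jamal: 11:35–11:40.
Noor ∩ Grace ∩ Jamal ∩ Yusuf: 11:35–11:40.
Noor ∩ Grace ∩ Jamal ∩ Yusuf ∩ Lars: (none).
Noor ∩ Grace ∩ Jamal ∩ Yusuf ∩ Lars ∩ Alice: (none).
Windows ≥ 25 min: (none).

none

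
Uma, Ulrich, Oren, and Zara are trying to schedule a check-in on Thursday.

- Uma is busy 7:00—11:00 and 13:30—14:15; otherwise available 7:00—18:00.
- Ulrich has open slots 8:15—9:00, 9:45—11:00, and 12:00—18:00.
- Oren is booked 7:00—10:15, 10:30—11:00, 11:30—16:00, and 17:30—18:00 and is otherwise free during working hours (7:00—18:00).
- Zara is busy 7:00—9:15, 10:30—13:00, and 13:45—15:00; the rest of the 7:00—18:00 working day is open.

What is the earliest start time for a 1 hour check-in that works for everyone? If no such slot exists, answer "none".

16:00

Uma free within 07:00–18:00: 11:00–13:30, 14:15–18:00.
Oren free within 07:00–18:00: 10:15–10:30, 11:00–11:30, 16:00–17:30.
Zara free within 07:00–18:00: 09:15–10:30, 13:00–13:45, 15:00–18:00.
Uma ∩ Ulrich: 12:00–13:30, 14:15–18:00.
Uma ∩ Ulrich ∩ Oren: 16:00–17:30.
Uma ∩ Ulrich ∩ Oren ∩ Zara: 16:00–17:30.
Windows ≥ 60 min: 16:00–17:30.
Earliest such window starts at 16:00.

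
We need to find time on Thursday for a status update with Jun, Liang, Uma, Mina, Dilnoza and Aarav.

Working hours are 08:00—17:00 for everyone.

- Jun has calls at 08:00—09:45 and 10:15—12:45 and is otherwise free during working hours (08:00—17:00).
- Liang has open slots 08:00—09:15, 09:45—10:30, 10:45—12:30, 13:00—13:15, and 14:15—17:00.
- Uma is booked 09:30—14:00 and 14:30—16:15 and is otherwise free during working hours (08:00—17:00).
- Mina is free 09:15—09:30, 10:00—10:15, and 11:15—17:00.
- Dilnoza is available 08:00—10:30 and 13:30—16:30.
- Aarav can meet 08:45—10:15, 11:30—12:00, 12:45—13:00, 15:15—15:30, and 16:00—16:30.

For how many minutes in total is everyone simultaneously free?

15 minutes

Jun free within 08:00–17:00: 09:45–10:15, 12:45–17:00.
Uma free within 08:00–17:00: 08:00–09:30, 14:00–14:30, 16:15–17:00.
Jun ∩ Liang: 09:45–10:15, 13:00–13:15, 14:15–17:00.
Jun ∩ Liang ∩ Uma: 14:15–14:30, 16:15–17:00.
Jun ∩ Liang ∩ Uma ∩ Mina: 14:15–14:30, 16:15–17:00.
Jun ∩ Liang ∩ Uma ∩ Mina ∩ Dilnoza: 14:15–14:30, 16:15–16:30.
Jun ∩ Liang ∩ Uma ∩ Mina ∩ Dilnoza ∩ Aarav: 16:15–16:30.
Total common minutes: 15.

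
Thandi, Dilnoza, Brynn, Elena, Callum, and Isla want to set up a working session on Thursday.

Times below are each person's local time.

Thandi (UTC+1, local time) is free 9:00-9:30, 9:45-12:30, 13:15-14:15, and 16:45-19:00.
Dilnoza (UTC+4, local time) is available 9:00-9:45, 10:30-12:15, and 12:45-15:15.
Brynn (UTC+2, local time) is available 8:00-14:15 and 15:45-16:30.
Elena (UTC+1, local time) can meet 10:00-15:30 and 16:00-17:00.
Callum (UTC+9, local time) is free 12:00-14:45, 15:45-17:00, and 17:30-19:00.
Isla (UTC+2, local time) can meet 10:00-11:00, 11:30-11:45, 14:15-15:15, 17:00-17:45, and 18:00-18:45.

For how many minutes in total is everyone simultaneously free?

Thandi → UTC: 08:00–08:30, 08:45–11:30, 12:15–13:15, 15:45–18:00.
Dilnoza → UTC: 05:00–05:45, 06:30–08:15, 08:45–11:15.
Brynn → UTC: 06:00–12:15, 13:45–14:30.
Elena → UTC: 09:00–14:30, 15:00–16:00.
Callum → UTC: 03:00–05:45, 06:45–08:00, 08:30–10:00.
Isla → UTC: 08:00–09:00, 09:30–09:45, 12:15–13:15, 15:00–15:45, 16:00–16:45.
Thandi ∩ Dilnoza: 08:00–08:15, 08:45–11:15.
Thandi ∩ Dilnoza ∩ Brynn: 08:00–08:15, 08:45–11:15.
Thandi ∩ Dilnoza ∩ Brynn ∩ Elena: 09:00–11:15.
Thandi ∩ Dilnoza ∩ Brynn ∩ Elena ∩ Callum: 09:00–10:00.
Thandi ∩ Dilnoza ∩ Brynn ∩ Elena ∩ Callum ∩ Isla: 09:30–09:45.
Total common minutes: 15.

15 minutes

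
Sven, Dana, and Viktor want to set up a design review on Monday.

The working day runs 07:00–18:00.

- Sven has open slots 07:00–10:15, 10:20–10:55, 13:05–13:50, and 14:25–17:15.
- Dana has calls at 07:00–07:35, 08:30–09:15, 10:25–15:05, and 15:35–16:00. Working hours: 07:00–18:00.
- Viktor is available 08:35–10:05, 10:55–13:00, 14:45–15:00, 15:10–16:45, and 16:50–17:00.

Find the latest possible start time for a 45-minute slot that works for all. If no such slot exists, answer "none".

Dana free within 07:00–18:00: 07:35–08:30, 09:15–10:25, 15:05–15:35, 16:00–18:00.
Sven ∩ Dana: 07:35–08:30, 09:15–10:15, 10:20–10:25, 15:05–15:35, 16:00–17:15.
Sven ∩ Dana ∩ Viktor: 09:15–10:05, 15:10–15:35, 16:00–16:45, 16:50–17:00.
Windows ≥ 45 min: 09:15–10:05, 16:00–16:45.
Latest start in the last window 16:00–16:45 is 16:45 − 45 min = 16:00.

16:00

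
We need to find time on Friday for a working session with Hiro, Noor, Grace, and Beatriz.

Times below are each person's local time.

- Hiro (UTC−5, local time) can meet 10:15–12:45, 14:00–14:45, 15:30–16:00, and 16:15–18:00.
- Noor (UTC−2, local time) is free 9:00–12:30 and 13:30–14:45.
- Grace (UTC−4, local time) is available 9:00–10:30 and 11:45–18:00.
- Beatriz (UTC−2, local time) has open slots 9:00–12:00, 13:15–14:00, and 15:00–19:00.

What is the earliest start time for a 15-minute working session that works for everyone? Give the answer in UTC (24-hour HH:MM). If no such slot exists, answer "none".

Hiro → UTC: 15:15–17:45, 19:00–19:45, 20:30–21:00, 21:15–23:00.
Noor → UTC: 11:00–14:30, 15:30–16:45.
Grace → UTC: 13:00–14:30, 15:45–22:00.
Beatriz → UTC: 11:00–14:00, 15:15–16:00, 17:00–21:00.
Hiro ∩ Noor: 15:30–16:45.
Hiro ∩ Noor ∩ Grace: 15:45–16:45.
Hiro ∩ Noor ∩ Grace ∩ Beatriz: 15:45–16:00.
Windows ≥ 15 min: 15:45–16:00.
Earliest such window starts at 15:45.

15:45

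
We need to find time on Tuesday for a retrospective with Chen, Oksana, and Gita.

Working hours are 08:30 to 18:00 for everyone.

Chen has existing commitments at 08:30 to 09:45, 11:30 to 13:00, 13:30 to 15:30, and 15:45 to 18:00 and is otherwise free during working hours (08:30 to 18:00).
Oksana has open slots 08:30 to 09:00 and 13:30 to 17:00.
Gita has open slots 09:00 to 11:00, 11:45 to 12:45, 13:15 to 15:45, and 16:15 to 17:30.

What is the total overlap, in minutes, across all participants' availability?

Chen free within 08:30–18:00: 09:45–11:30, 13:00–13:30, 15:30–15:45.
Chen ∩ Oksana: 15:30–15:45.
Chen ∩ Oksana ∩ Gita: 15:30–15:45.
Total common minutes: 15.

15 minutes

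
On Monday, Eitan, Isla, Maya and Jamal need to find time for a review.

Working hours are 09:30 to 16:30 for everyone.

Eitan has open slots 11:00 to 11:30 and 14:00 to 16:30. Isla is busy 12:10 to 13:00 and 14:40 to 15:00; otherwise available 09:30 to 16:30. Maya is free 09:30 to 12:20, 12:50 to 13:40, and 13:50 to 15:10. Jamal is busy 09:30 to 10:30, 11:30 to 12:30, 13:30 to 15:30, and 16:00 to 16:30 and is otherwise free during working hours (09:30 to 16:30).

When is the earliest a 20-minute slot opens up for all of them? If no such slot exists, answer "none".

Isla free within 09:30–16:30: 09:30–12:10, 13:00–14:40, 15:00–16:30.
Jamal free within 09:30–16:30: 10:30–11:30, 12:30–13:30, 15:30–16:00.
Eitan ∩ Isla: 11:00–11:30, 14:00–14:40, 15:00–16:30.
Eitan ∩ Isla ∩ Maya: 11:00–11:30, 14:00–14:40, 15:00–15:10.
Eitan ∩ Isla ∩ Maya ∩ Jamal: 11:00–11:30.
Windows ≥ 20 min: 11:00–11:30.
Earliest such window starts at 11:00.

11:00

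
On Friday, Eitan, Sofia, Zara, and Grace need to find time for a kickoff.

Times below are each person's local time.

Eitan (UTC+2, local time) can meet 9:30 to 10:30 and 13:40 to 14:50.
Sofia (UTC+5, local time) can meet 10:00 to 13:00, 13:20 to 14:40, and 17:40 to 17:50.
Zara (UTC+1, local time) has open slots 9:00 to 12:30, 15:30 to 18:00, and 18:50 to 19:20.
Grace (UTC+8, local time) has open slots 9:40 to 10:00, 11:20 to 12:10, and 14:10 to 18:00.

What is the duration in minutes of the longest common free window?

10 minutes

Eitan → UTC: 07:30–08:30, 11:40–12:50.
Sofia → UTC: 05:00–08:00, 08:20–09:40, 12:40–12:50.
Zara → UTC: 08:00–11:30, 14:30–17:00, 17:50–18:20.
Grace → UTC: 01:40–02:00, 03:20–04:10, 06:10–10:00.
Eitan ∩ Sofia: 07:30–08:00, 08:20–08:30, 12:40–12:50.
Eitan ∩ Sofia ∩ Zara: 08:20–08:30.
Eitan ∩ Sofia ∩ Zara ∩ Grace: 08:20–08:30.
Single common window of 10 minutes.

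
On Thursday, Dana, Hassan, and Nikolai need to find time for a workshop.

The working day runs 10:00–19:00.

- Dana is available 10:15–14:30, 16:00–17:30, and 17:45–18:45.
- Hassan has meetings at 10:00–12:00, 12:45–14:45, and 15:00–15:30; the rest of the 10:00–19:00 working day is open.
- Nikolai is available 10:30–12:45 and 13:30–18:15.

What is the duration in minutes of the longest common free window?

Hassan free within 10:00–19:00: 12:00–12:45, 14:45–15:00, 15:30–19:00.
Dana ∩ Hassan: 12:00–12:45, 16:00–17:30, 17:45–18:45.
Dana ∩ Hassan ∩ Nikolai: 12:00–12:45, 16:00–17:30, 17:45–18:15.
Common window lengths: 45, 90, 30 min; longest is 90.

90 minutes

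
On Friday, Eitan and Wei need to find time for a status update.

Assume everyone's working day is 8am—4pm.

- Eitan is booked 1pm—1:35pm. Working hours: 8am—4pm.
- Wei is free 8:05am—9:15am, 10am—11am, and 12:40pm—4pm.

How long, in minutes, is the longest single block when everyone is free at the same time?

Eitan free within 08:00–16:00: 08:00–13:00, 13:35–16:00.
Eitan ∩ Wei: 08:05–09:15, 10:00–11:00, 12:40–13:00, 13:35–16:00.
Common window lengths: 70, 60, 20, 145 min; longest is 145.

145 minutes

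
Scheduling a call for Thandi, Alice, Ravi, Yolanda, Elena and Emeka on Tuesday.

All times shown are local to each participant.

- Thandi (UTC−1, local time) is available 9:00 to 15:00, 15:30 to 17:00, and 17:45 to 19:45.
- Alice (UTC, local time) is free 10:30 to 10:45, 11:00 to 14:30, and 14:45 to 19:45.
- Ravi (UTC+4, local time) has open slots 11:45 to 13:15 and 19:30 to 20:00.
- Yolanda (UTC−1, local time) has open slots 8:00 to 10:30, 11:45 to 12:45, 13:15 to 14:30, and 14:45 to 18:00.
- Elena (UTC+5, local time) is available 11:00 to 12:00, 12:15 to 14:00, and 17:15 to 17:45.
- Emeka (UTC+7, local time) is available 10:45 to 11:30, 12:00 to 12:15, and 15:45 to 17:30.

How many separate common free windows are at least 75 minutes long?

Thandi → UTC: 10:00–16:00, 16:30–18:00, 18:45–20:45.
Alice → UTC: 10:30–10:45, 11:00–14:30, 14:45–19:45.
Ravi → UTC: 07:45–09:15, 15:30–16:00.
Yolanda → UTC: 09:00–11:30, 12:45–13:45, 14:15–15:30, 15:45–19:00.
Elena → UTC: 06:00–07:00, 07:15–09:00, 12:15–12:45.
Emeka → UTC: 03:45–04:30, 05:00–05:15, 08:45–10:30.
Thandi ∩ Alice: 10:30–10:45, 11:00–14:30, 14:45–16:00, 16:30–18:00, 18:45–19:45.
Thandi ∩ Alice ∩ Ravi: 15:30–16:00.
Thandi ∩ Alice ∩ Ravi ∩ Yolanda: 15:45–16:00.
Thandi ∩ Alice ∩ Ravi ∩ Yolanda ∩ Elena: (none).
Thandi ∩ Alice ∩ Ravi ∩ Yolanda ∩ Elena ∩ Emeka: (none).
Windows ≥ 75 min: (none).
That's 0 windows.

0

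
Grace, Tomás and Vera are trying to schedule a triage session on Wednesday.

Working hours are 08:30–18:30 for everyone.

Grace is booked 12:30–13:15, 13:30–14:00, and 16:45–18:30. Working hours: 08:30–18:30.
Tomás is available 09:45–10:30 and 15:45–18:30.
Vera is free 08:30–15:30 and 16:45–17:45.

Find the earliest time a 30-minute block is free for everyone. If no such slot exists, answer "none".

09:45

Grace free within 08:30–18:30: 08:30–12:30, 13:15–13:30, 14:00–16:45.
Grace ∩ Tomás: 09:45–10:30, 15:45–16:45.
Grace ∩ Tomás ∩ Vera: 09:45–10:30.
Windows ≥ 30 min: 09:45–10:30.
Earliest such window starts at 09:45.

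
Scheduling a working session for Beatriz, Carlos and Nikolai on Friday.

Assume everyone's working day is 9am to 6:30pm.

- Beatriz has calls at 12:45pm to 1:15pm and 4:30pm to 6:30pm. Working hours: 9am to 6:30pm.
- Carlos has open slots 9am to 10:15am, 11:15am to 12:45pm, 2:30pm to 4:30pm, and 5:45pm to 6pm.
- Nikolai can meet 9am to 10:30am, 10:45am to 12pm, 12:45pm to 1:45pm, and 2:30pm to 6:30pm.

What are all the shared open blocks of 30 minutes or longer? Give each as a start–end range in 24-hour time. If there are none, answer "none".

Beatriz free within 09:00–18:30: 09:00–12:45, 13:15–16:30.
Beatriz ∩ Carlos: 09:00–10:15, 11:15–12:45, 14:30–16:30.
Beatriz ∩ Carlos ∩ Nikolai: 09:00–10:15, 11:15–12:00, 14:30–16:30.
Windows ≥ 30 min: 09:00–10:15, 11:15–12:00, 14:30–16:30.

09:00–10:15, 11:15–12:00, 14:30–16:30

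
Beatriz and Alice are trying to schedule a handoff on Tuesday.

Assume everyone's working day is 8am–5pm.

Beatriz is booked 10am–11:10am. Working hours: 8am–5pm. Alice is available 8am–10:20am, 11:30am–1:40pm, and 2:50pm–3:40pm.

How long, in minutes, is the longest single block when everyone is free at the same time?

Beatriz free within 08:00–17:00: 08:00–10:00, 11:10–17:00.
Beatriz ∩ Alice: 08:00–10:00, 11:30–13:40, 14:50–15:40.
Common window lengths: 120, 130, 50 min; longest is 130.

130 minutes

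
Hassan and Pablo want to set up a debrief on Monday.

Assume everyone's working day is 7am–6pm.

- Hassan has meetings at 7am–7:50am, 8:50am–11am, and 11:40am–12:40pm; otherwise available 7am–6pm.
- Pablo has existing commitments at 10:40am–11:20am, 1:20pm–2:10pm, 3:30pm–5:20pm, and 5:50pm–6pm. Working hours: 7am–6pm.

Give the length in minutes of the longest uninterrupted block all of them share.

80 minutes

Hassan free within 07:00–18:00: 07:50–08:50, 11:00–11:40, 12:40–18:00.
Pablo free within 07:00–18:00: 07:00–10:40, 11:20–13:20, 14:10–15:30, 17:20–17:50.
Hassan ∩ Pablo: 07:50–08:50, 11:20–11:40, 12:40–13:20, 14:10–15:30, 17:20–17:50.
Common window lengths: 60, 20, 40, 80, 30 min; longest is 80.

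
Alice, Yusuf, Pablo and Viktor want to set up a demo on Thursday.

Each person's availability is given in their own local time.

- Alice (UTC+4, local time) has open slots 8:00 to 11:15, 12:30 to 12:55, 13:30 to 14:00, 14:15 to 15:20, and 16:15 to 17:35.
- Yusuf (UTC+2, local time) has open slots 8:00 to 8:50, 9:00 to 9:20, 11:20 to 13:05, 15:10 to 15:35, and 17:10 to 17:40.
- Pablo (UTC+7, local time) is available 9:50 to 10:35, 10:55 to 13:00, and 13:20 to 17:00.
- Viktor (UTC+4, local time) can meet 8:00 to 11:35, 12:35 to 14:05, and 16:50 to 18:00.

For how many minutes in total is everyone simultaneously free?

75 minutes

Alice → UTC: 04:00–07:15, 08:30–08:55, 09:30–10:00, 10:15–11:20, 12:15–13:35.
Yusuf → UTC: 06:00–06:50, 07:00–07:20, 09:20–11:05, 13:10–13:35, 15:10–15:40.
Pablo → UTC: 02:50–03:35, 03:55–06:00, 06:20–10:00.
Viktor → UTC: 04:00–07:35, 08:35–10:05, 12:50–14:00.
Alice ∩ Yusuf: 06:00–06:50, 07:00–07:15, 09:30–10:00, 10:15–11:05, 13:10–13:35.
Alice ∩ Yusuf ∩ Pablo: 06:20–06:50, 07:00–07:15, 09:30–10:00.
Alice ∩ Yusuf ∩ Pablo ∩ Viktor: 06:20–06:50, 07:00–07:15, 09:30–10:00.
Total common minutes: 30 + 15 + 30 = 75.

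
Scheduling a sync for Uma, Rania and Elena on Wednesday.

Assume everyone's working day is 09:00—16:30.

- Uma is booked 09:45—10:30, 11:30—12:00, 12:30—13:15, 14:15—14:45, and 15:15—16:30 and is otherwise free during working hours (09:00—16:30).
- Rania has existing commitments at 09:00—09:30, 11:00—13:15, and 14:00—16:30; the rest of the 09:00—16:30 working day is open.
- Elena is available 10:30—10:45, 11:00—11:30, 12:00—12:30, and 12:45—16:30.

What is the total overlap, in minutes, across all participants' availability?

60 minutes

Uma free within 09:00–16:30: 09:00–09:45, 10:30–11:30, 12:00–12:30, 13:15–14:15, 14:45–15:15.
Rania free within 09:00–16:30: 09:30–11:00, 13:15–14:00.
Uma ∩ Rania: 09:30–09:45, 10:30–11:00, 13:15–14:00.
Uma ∩ Rania ∩ Elena: 10:30–10:45, 13:15–14:00.
Total common minutes: 15 + 45 = 60.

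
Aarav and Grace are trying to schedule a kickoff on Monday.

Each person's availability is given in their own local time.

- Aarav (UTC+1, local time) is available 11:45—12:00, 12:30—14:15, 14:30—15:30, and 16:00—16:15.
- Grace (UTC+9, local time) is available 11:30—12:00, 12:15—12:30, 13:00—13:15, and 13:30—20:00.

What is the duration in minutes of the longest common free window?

Aarav → UTC: 10:45–11:00, 11:30–13:15, 13:30–14:30, 15:00–15:15.
Grace → UTC: 02:30–03:00, 03:15–03:30, 04:00–04:15, 04:30–11:00.
Aarav ∩ Grace: 10:45–11:00.
Single common window of 15 minutes.

15 minutes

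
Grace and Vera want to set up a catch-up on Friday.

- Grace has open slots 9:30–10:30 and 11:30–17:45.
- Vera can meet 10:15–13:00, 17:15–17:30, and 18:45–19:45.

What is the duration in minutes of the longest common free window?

Grace ∩ Vera: 10:15–10:30, 11:30–13:00, 17:15–17:30.
Common window lengths: 15, 90, 15 min; longest is 90.

90 minutes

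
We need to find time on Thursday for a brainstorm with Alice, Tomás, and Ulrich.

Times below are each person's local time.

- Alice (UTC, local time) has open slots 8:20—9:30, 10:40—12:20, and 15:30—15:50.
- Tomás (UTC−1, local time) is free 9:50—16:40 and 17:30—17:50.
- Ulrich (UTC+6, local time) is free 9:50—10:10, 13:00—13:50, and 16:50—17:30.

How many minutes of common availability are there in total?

40 minutes

Alice → UTC: 08:20–09:30, 10:40–12:20, 15:30–15:50.
Tomás → UTC: 10:50–17:40, 18:30–18:50.
Ulrich → UTC: 03:50–04:10, 07:00–07:50, 10:50–11:30.
Alice ∩ Tomás: 10:50–12:20, 15:30–15:50.
Alice ∩ Tomás ∩ Ulrich: 10:50–11:30.
Total common minutes: 40.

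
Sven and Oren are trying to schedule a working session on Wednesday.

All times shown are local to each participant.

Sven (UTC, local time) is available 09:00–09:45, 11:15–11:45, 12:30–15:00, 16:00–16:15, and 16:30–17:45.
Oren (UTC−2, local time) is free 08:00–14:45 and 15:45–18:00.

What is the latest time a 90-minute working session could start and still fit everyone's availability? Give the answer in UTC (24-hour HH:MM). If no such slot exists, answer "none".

13:30

Sven → UTC: 09:00–09:45, 11:15–11:45, 12:30–15:00, 16:00–16:15, 16:30–17:45.
Oren → UTC: 10:00–16:45, 17:45–20:00.
Sven ∩ Oren: 11:15–11:45, 12:30–15:00, 16:00–16:15, 16:30–16:45.
Windows ≥ 90 min: 12:30–15:00.
Latest start in the last window 12:30–15:00 is 15:00 − 90 min = 13:30.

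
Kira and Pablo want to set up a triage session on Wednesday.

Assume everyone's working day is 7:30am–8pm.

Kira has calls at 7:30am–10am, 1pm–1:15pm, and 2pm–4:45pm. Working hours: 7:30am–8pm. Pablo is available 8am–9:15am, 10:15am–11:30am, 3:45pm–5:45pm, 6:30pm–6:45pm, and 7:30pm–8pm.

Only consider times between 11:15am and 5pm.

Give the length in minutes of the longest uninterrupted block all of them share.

Kira free within 07:30–20:00: 10:00–13:00, 13:15–14:00, 16:45–20:00.
Kira ∩ Pablo: 10:15–11:30, 16:45–17:45, 18:30–18:45, 19:30–20:00.
Restricted to 11:15–17:00: 11:15–11:30, 16:45–17:00.
Common window lengths: 15, 15 min; longest is 15.

15 minutes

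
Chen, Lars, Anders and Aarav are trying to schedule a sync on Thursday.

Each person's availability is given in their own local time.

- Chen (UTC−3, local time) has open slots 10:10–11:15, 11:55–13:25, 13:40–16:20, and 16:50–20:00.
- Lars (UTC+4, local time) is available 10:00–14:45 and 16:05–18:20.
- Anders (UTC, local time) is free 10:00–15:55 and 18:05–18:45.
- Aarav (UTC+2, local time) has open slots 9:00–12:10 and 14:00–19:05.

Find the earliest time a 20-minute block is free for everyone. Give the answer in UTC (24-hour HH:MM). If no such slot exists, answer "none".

Chen → UTC: 13:10–14:15, 14:55–16:25, 16:40–19:20, 19:50–23:00.
Lars → UTC: 06:00–10:45, 12:05–14:20.
Anders → UTC: 10:00–15:55, 18:05–18:45.
Aarav → UTC: 07:00–10:10, 12:00–17:05.
Chen ∩ Lars: 13:10–14:15.
Chen ∩ Lars ∩ Anders: 13:10–14:15.
Chen ∩ Lars ∩ Anders ∩ Aarav: 13:10–14:15.
Windows ≥ 20 min: 13:10–14:15.
Earliest such window starts at 13:10.

13:10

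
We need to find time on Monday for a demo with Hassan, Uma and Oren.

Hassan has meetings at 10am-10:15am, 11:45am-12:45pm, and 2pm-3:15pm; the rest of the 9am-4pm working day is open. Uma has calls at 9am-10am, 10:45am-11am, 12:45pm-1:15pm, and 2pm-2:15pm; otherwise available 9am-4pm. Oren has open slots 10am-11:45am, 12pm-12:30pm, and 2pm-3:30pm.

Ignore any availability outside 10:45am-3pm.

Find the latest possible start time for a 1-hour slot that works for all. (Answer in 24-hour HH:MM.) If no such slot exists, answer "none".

Hassan free within 09:00–16:00: 09:00–10:00, 10:15–11:45, 12:45–14:00, 15:15–16:00.
Uma free within 09:00–16:00: 10:00–10:45, 11:00–12:45, 13:15–14:00, 14:15–16:00.
Hassan ∩ Uma: 10:15–10:45, 11:00–11:45, 13:15–14:00, 15:15–16:00.
Hassan ∩ Uma ∩ Oren: 10:15–10:45, 11:00–11:45, 15:15–15:30.
Restricted to 10:45–15:00: 11:00–11:45.
Windows ≥ 60 min: (none).

none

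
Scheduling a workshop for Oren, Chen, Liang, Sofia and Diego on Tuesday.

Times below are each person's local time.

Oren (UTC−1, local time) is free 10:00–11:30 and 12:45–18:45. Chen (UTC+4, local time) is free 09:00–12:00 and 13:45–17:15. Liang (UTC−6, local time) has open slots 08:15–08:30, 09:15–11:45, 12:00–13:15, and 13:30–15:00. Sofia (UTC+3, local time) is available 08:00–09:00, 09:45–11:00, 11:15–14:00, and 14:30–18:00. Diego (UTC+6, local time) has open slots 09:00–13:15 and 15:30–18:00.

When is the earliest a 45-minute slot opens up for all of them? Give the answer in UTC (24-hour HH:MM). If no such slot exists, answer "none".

Oren → UTC: 11:00–12:30, 13:45–19:45.
Chen → UTC: 05:00–08:00, 09:45–13:15.
Liang → UTC: 14:15–14:30, 15:15–17:45, 18:00–19:15, 19:30–21:00.
Sofia → UTC: 05:00–06:00, 06:45–08:00, 08:15–11:00, 11:30–15:00.
Diego → UTC: 03:00–07:15, 09:30–12:00.
Oren ∩ Chen: 11:00–12:30.
Oren ∩ Chen ∩ Liang: (none).
Oren ∩ Chen ∩ Liang ∩ Sofia: (none).
Oren ∩ Chen ∩ Liang ∩ Sofia ∩ Diego: (none).
Windows ≥ 45 min: (none).

none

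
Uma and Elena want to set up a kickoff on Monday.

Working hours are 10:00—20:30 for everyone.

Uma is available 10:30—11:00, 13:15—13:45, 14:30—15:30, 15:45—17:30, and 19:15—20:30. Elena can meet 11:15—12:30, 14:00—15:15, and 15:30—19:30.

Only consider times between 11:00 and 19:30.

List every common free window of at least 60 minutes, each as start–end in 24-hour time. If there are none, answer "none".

15:45–17:30

Uma ∩ Elena: 14:30–15:15, 15:45–17:30, 19:15–19:30.
Restricted to 11:00–19:30: 14:30–15:15, 15:45–17:30, 19:15–19:30.
Windows ≥ 60 min: 15:45–17:30.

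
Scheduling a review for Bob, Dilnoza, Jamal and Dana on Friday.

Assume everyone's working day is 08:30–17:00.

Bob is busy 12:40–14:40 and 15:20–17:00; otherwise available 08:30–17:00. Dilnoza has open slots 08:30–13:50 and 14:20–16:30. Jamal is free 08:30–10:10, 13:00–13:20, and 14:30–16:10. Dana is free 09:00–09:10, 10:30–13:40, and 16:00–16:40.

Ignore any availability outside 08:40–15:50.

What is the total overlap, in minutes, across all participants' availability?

10 minutes

Bob free within 08:30–17:00: 08:30–12:40, 14:40–15:20.
Bob ∩ Dilnoza: 08:30–12:40, 14:40–15:20.
Bob ∩ Dilnoza ∩ Jamal: 08:30–10:10, 14:40–15:20.
Bob ∩ Dilnoza ∩ Jamal ∩ Dana: 09:00–09:10.
Restricted to 08:40–15:50: 09:00–09:10.
Total common minutes: 10.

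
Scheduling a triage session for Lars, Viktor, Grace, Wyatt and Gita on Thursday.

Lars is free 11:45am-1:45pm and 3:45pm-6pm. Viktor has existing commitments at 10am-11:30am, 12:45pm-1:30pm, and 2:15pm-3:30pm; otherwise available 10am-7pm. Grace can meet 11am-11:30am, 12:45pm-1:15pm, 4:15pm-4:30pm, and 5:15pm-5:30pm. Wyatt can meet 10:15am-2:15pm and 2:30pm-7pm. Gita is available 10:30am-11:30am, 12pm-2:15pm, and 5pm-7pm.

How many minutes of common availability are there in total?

Viktor free within 10:00–19:00: 11:30–12:45, 13:30–14:15, 15:30–19:00.
Lars ∩ Viktor: 11:45–12:45, 13:30–13:45, 15:45–18:00.
Lars ∩ Viktor ∩ Grace: 16:15–16:30, 17:15–17:30.
Lars ∩ Viktor ∩ Grace ∩ Wyatt: 16:15–16:30, 17:15–17:30.
Lars ∩ Viktor ∩ Grace ∩ Wyatt ∩ Gita: 17:15–17:30.
Total common minutes: 15.

15 minutes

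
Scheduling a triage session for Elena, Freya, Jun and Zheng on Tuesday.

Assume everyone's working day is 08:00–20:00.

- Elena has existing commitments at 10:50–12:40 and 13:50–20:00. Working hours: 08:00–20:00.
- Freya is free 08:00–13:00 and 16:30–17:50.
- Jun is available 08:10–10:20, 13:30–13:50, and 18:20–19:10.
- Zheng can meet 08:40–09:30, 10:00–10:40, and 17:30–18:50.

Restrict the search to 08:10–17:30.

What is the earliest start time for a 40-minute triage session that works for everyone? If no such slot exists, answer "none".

08:40

Elena free within 08:00–20:00: 08:00–10:50, 12:40–13:50.
Elena ∩ Freya: 08:00–10:50, 12:40–13:00.
Elena ∩ Freya ∩ Jun: 08:10–10:20.
Elena ∩ Freya ∩ Jun ∩ Zheng: 08:40–09:30, 10:00–10:20.
Restricted to 08:10–17:30: 08:40–09:30, 10:00–10:20.
Windows ≥ 40 min: 08:40–09:30.
Earliest such window starts at 08:40.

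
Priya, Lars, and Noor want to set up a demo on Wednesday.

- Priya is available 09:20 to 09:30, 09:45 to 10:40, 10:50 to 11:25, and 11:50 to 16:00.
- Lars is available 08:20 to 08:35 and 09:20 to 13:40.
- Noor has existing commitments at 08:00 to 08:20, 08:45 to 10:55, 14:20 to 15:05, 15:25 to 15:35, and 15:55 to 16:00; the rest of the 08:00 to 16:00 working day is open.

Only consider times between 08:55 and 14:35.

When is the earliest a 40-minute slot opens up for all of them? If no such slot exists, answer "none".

11:50

Noor free within 08:00–16:00: 08:20–08:45, 10:55–14:20, 15:05–15:25, 15:35–15:55.
Priya ∩ Lars: 09:20–09:30, 09:45–10:40, 10:50–11:25, 11:50–13:40.
Priya ∩ Lars ∩ Noor: 10:55–11:25, 11:50–13:40.
Restricted to 08:55–14:35: 10:55–11:25, 11:50–13:40.
Windows ≥ 40 min: 11:50–13:40.
Earliest such window starts at 11:50.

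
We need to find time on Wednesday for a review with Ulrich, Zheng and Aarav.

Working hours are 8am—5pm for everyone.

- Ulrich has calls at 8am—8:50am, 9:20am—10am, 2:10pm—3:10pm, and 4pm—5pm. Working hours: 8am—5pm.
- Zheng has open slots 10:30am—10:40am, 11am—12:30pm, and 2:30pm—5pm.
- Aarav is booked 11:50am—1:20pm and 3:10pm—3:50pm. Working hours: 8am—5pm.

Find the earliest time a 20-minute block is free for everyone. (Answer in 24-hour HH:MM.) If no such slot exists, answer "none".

11:00

Ulrich free within 08:00–17:00: 08:50–09:20, 10:00–14:10, 15:10–16:00.
Aarav free within 08:00–17:00: 08:00–11:50, 13:20–15:10, 15:50–17:00.
Ulrich ∩ Zheng: 10:30–10:40, 11:00–12:30, 15:10–16:00.
Ulrich ∩ Zheng ∩ Aarav: 10:30–10:40, 11:00–11:50, 15:50–16:00.
Windows ≥ 20 min: 11:00–11:50.
Earliest such window starts at 11:00.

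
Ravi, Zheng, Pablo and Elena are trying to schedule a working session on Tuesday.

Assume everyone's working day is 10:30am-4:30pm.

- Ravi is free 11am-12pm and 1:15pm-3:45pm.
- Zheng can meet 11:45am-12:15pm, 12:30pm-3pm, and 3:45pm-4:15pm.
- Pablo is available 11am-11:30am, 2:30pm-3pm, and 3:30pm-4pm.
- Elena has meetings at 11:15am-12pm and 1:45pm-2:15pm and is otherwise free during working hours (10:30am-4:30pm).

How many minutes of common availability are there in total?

Elena free within 10:30–16:30: 10:30–11:15, 12:00–13:45, 14:15–16:30.
Ravi ∩ Zheng: 11:45–12:00, 13:15–15:00.
Ravi ∩ Zheng ∩ Pablo: 14:30–15:00.
Ravi ∩ Zheng ∩ Pablo ∩ Elena: 14:30–15:00.
Total common minutes: 30.

30 minutes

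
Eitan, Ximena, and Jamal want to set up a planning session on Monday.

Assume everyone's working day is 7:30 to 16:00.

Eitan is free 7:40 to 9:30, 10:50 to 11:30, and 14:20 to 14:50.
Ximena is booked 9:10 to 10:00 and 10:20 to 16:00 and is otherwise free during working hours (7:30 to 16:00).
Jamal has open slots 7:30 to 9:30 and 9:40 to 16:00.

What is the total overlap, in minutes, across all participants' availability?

Ximena free within 07:30–16:00: 07:30–09:10, 10:00–10:20.
Eitan ∩ Ximena: 07:40–09:10.
Eitan ∩ Ximena ∩ Jamal: 07:40–09:10.
Total common minutes: 90.

90 minutes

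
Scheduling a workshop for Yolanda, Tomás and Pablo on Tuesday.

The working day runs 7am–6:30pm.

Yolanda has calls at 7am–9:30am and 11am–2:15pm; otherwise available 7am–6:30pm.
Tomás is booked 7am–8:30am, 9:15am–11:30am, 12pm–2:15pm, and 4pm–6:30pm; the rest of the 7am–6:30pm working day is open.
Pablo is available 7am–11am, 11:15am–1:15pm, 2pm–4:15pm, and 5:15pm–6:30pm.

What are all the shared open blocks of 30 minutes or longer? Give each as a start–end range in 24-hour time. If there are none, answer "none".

Yolanda free within 07:00–18:30: 09:30–11:00, 14:15–18:30.
Tomás free within 07:00–18:30: 08:30–09:15, 11:30–12:00, 14:15–16:00.
Yolanda ∩ Tomás: 14:15–16:00.
Yolanda ∩ Tomás ∩ Pablo: 14:15–16:00.
Windows ≥ 30 min: 14:15–16:00.

14:15–16:00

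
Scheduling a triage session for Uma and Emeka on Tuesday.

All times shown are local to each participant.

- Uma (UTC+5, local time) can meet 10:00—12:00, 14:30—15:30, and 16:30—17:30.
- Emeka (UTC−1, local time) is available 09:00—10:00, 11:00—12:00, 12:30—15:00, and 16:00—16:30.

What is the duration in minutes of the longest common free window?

Uma → UTC: 05:00–07:00, 09:30–10:30, 11:30–12:30.
Emeka → UTC: 10:00–11:00, 12:00–13:00, 13:30–16:00, 17:00–17:30.
Uma ∩ Emeka: 10:00–10:30, 12:00–12:30.
Common window lengths: 30, 30 min; longest is 30.

30 minutes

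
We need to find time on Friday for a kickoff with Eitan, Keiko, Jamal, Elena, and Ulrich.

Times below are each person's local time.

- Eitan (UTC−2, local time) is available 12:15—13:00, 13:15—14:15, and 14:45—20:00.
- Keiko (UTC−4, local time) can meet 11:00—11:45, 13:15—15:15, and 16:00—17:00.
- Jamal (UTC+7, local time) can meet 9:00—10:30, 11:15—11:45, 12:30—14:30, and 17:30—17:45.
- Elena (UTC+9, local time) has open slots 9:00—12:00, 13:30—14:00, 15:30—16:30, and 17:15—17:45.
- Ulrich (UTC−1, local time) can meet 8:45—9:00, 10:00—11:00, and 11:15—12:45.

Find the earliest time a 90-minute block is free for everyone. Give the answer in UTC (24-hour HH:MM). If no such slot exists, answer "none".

Eitan → UTC: 14:15–15:00, 15:15–16:15, 16:45–22:00.
Keiko → UTC: 15:00–15:45, 17:15–19:15, 20:00–21:00.
Jamal → UTC: 02:00–03:30, 04:15–04:45, 05:30–07:30, 10:30–10:45.
Elena → UTC: 00:00–03:00, 04:30–05:00, 06:30–07:30, 08:15–08:45.
Ulrich → UTC: 09:45–10:00, 11:00–12:00, 12:15–13:45.
Eitan ∩ Keiko: 15:15–15:45, 17:15–19:15, 20:00–21:00.
Eitan ∩ Keiko ∩ Jamal: (none).
Eitan ∩ Keiko ∩ Jamal ∩ Elena: (none).
Eitan ∩ Keiko ∩ Jamal ∩ Elena ∩ Ulrich: (none).
Windows ≥ 90 min: (none).

none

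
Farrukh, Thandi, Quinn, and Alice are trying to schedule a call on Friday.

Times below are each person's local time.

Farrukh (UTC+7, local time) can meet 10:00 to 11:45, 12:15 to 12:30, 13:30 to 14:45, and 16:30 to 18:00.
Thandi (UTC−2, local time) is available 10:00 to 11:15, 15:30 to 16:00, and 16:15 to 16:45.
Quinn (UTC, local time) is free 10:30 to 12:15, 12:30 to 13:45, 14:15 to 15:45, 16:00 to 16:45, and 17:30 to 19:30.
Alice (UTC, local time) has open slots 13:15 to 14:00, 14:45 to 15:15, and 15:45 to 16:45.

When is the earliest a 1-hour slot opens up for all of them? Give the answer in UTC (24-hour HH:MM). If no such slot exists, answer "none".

Farrukh → UTC: 03:00–04:45, 05:15–05:30, 06:30–07:45, 09:30–11:00.
Thandi → UTC: 12:00–13:15, 17:30–18:00, 18:15–18:45.
Quinn → UTC: 10:30–12:15, 12:30–13:45, 14:15–15:45, 16:00–16:45, 17:30–19:30.
Alice → UTC: 13:15–14:00, 14:45–15:15, 15:45–16:45.
Farrukh ∩ Thandi: (none).
Farrukh ∩ Thandi ∩ Quinn: (none).
Farrukh ∩ Thandi ∩ Quinn ∩ Alice: (none).
Windows ≥ 60 min: (none).

none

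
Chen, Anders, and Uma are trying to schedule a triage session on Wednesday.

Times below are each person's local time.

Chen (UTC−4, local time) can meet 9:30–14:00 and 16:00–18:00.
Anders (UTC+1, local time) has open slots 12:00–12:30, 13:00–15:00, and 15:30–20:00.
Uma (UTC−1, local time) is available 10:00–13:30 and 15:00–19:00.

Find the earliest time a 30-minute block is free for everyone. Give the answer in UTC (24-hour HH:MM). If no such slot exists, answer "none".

13:30

Chen → UTC: 13:30–18:00, 20:00–22:00.
Anders → UTC: 11:00–11:30, 12:00–14:00, 14:30–19:00.
Uma → UTC: 11:00–14:30, 16:00–20:00.
Chen ∩ Anders: 13:30–14:00, 14:30–18:00.
Chen ∩ Anders ∩ Uma: 13:30–14:00, 16:00–18:00.
Windows ≥ 30 min: 13:30–14:00, 16:00–18:00.
Earliest such window starts at 13:30.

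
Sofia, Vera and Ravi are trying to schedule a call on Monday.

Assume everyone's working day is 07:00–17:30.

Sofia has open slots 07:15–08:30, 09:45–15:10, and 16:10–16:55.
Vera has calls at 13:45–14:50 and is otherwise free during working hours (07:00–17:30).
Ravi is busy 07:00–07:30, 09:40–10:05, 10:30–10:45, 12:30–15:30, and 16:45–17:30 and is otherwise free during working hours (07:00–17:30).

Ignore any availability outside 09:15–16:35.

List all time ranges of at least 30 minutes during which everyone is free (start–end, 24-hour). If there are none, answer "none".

10:45–12:30

Vera free within 07:00–17:30: 07:00–13:45, 14:50–17:30.
Ravi free within 07:00–17:30: 07:30–09:40, 10:05–10:30, 10:45–12:30, 15:30–16:45.
Sofia ∩ Vera: 07:15–08:30, 09:45–13:45, 14:50–15:10, 16:10–16:55.
Sofia ∩ Vera ∩ Ravi: 07:30–08:30, 10:05–10:30, 10:45–12:30, 16:10–16:45.
Restricted to 09:15–16:35: 10:05–10:30, 10:45–12:30, 16:10–16:35.
Windows ≥ 30 min: 10:45–12:30.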